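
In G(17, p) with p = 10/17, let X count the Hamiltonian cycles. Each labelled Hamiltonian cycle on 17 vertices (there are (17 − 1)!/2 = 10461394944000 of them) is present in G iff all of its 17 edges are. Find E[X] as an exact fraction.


K_17 has (17 − 1)!/2 = 10461394944000 labelled Hamiltonian cycles.
For each such Hamiltonian cycle H, let X_H = 1 if all 17 edges of H are present in G. Then P[X_H = 1] = p^{17} = (10/17)^{17} = 100000000000000000/827240261886336764177.
By linearity: E[X] = Σ_H E[X_H] = 10461394944000 · p^{17} = 10461394944000 · 100000000000000000/827240261886336764177 = 1046139494400000000000000000000/827240261886336764177.
Numerically: E[X] ≈ 1.26461e+09.

E[X] = 10461394944000 · (10/17)^{17} = 1046139494400000000000000000000/827240261886336764177 ≈ 1.26461e+09.


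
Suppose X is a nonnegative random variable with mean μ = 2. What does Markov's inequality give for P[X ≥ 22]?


μ = E[X] = 2, a = 22.
Markov: P[X ≥ 22] ≤ μ/a = (2)/22 = 1/11.
Numerically: ≈ 0.090909.
(Since a = 22 > μ = 2.000000, the bound 1/11 is < 1 and informative.)

P[X ≥ 22] ≤ 1/11 ≈ 0.090909.


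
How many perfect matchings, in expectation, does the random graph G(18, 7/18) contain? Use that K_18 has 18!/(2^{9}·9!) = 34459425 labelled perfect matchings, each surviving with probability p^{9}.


K_18 has 18!/(2^{9}·9!) = 34459425 labelled perfect matchings.
For each such perfect matching H, let X_H = 1 if all 9 edges of H are present in G. Then P[X_H = 1] = p^{9} = (7/18)^{9} = 40353607/198359290368.
Summing the indicators: E[X] = Σ_H E[X_H] = 34459425 · p^{9} = 34459425 · 40353607/198359290368 = 17167433257975/2448880128.
Numerically: E[X] ≈ 7010.3.

E[X] = 34459425 · (7/18)^{9} = 17167433257975/2448880128 ≈ 7010.3.


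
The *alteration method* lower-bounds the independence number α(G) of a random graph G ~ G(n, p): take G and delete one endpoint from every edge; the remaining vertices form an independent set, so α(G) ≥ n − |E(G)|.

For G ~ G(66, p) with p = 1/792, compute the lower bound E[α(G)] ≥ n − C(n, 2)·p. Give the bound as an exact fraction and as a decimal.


E[|E(G)|] = C(66, 2)·p = 2145 · (1/792) = 65/24.
E[α(G)] ≥ n − E[|E(G)|] = 66 − 65/24 = 1519/24.
Numerically: ≈ 63.291667.
(This is only a lower bound; the true E[α(G)] may be larger.)

E[α(G)] ≥ 1519/24 ≈ 63.291667.


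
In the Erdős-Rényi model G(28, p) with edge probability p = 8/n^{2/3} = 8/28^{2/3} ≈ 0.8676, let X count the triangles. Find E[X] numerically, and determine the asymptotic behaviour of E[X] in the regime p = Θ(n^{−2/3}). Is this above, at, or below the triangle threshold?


Number of potential triangles: C(28, 3) = 3276.
Each occurs with probability p³ ≈ (0.8676)³ ≈ 6.530612e-01.
By linearity: E[X] = C(28, 3)·p³ ≈ 3276 · 6.530612e-01 ≈ 2139.4286.
Since α = 2/3 < 1, p = c/n^{2/3} ≫ 1/n is above the triangle threshold p ~ 1/n. Asymptotically E[X] ~ (c³/6)·n^{3(1−α)} = (8³/6)·n^{1} → ∞; triangles are abundant w.h.p.

E[X] ≈ 2139.4286; in regime p = Θ(1/n^{2/3}) E[X] diverges (above the triangle threshold p ~ 1/n).


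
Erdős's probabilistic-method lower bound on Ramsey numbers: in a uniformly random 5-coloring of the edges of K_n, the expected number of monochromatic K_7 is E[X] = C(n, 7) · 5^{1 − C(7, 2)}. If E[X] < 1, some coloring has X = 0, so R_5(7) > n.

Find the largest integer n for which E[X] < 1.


We need C(n, 7) · 5^{1 − 21} < 1, i.e. C(n, 7) < 5^{21 − 1} = 95367431640625.
Check values of n near the boundary:
  n = 336: C(336, 7) = 90079147136880; 90079147136880 < 95367431640625? YES
  n = 337: C(337, 7) = 91989916924632; 91989916924632 < 95367431640625? YES
  n = 338: C(338, 7) = 93935323022736; 93935323022736 < 95367431640625? YES
  n = 339: C(339, 7) = 95915887062372; 95915887062372 < 95367431640625? NO
  n = 340: C(340, 7) = 97932136940560; 97932136940560 < 95367431640625? NO
The largest n with C(n, 7) < 95367431640625 is n = 338 (where E[X] = 93935323022736/95367431640625 ≈ 0.985). Hence R_5(7) > 338, i.e. R_5(7) ≥ 339.

Largest n = 338; hence R_5(7) > 338.


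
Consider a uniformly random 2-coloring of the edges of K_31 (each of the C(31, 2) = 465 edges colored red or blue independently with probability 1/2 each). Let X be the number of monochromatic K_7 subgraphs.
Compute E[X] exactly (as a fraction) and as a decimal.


Let X = Σ_S X_S over the C(31, 7) = 2629575 subsets S of size 7, where X_S = 1 if the K_7 on S is monochromatic.
For a fixed S, the K_7 on S has C(7, 2) = 21 edges. P[all 21 edges red] = (1/2)^21, and likewise for blue, so P[monochromatic] = 2·(1/2)^21 = 2^{1 − 21} = 1/1048576.
By linearity of expectation: E[X] = C(31, 7) · 2^{1 − 21} = 2629575 · 1/1048576 = 2629575/1048576.
Numerically: E[X] ≈ 2.508.

E[X] = C(31,7)·2^(1−C(7,2)) = 2629575/1048576 ≈ 2.508.


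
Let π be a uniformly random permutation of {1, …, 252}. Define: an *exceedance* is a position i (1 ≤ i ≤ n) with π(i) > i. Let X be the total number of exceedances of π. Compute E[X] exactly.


Write X = Σ_{i=1}^{252} X_i, where X_i = 1_{π(i) > i}.
For each fixed i, π(i) is uniform over {1, …, 252} (marginal of a uniform permutation), so P[π(i) > i] = (n − i)/n. Summing: Σ_{i=1}^{252} (n − i)/n = (0 + 1 + … + 251)/252 = 252(252 − 1)/(2·252) = (252 − 1)/2.
Hence E[X] = Σ_{i=1}^{252} (252 − i)/252 = 251/2 ≈ 125.50000.

E[X] = 251/2 = 125.50000.


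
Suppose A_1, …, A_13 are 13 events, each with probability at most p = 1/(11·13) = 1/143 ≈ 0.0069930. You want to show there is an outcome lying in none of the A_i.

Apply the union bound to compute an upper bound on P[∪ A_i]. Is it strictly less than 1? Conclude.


Union bound: P[∪_{i=1}^{13} A_i] ≤ Σ_i P[A_i] ≤ 13·p = 13·(1/143) = 1/11.
Numerically: 1/11 ≈ 0.0909091.
Is 1/11 < 1? YES.
Since P[∪ A_i] ≤ 1/11 < 1, the complement has P[∩ A_i^c] ≥ 1 − 1/11 = 10/11 > 0, so some outcome avoids every A_i.

13·p = 1/11 ≈ 0.0909091; existence CERTIFIED by the union bound.


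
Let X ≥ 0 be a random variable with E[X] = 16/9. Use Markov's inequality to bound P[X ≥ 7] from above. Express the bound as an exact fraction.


μ = E[X] = 16/9, a = 7.
Markov: P[X ≥ 7] ≤ μ/a = (16/9)/7 = 16/63.
Numerically: ≈ 0.25397.
(Since a = 7 > μ = 1.77778, the bound 16/63 is < 1 and informative.)

P[X ≥ 7] ≤ 16/63 ≈ 0.25397.


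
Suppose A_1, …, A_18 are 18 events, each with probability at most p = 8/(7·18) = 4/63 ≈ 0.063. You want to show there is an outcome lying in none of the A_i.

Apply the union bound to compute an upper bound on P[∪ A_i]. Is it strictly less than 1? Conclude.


Union bound: P[∪_{i=1}^{18} A_i] ≤ Σ_i P[A_i] ≤ 18·p = 18·(4/63) = 8/7.
Numerically: 8/7 ≈ 1.143.
Is 8/7 < 1? NO.
Since the bound 8/7 is ≥ 1, the union bound is uninformative here; it does NOT by itself certify existence.

18·p = 8/7 ≈ 1.143; existence NOT certified by the union bound.


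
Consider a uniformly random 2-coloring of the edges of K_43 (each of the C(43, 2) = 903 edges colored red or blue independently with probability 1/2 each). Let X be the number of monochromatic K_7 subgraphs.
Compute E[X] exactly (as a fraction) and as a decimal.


Let X = Σ_S X_S over the C(43, 7) = 32224114 subsets S of size 7, where X_S = 1 if the K_7 on S is monochromatic.
For a fixed S, the K_7 on S has C(7, 2) = 21 edges. P[all 21 edges red] = (1/2)^21, and likewise for blue, so P[monochromatic] = 2·(1/2)^21 = 2^{1 − 21} = 1/1048576.
By linearity: E[X] = C(43, 7) · 2^{1 − 21} = 32224114 · 1/1048576 = 16112057/524288.
Numerically: E[X] ≈ 30.731310.

E[X] = C(43,7)·2^(1−C(7,2)) = 16112057/524288 ≈ 30.731310.


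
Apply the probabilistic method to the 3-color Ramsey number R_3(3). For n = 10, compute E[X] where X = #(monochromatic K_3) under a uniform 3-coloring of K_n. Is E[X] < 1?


E[X] = C(10, 3) · 3^{1 − 3} = 120 · 3^{−2} = 120/9.
As a reduced fraction: E[X] = 40/3 ≈ 13.3333333.
Is E[X] < 1? NO.
Since E[X] ≥ 1, the first-moment bound is inconclusive at n = 10; it does NOT by itself certify R_3(3) > 10.

E[X] = 40/3 ≈ 13.3333333; E[X] ≥ 1; first-moment method inconclusive here.


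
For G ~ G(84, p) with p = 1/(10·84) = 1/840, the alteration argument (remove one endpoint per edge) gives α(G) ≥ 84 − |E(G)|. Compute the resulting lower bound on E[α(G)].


E[|E(G)|] = C(84, 2)·p = 3486 · (1/840) = 83/20.
E[α(G)] ≥ n − E[|E(G)|] = 84 − 83/20 = 1597/20.
Numerically: ≈ 79.85000.
(This is only a lower bound; the true E[α(G)] may be larger.)

E[α(G)] ≥ 1597/20 ≈ 79.85000.


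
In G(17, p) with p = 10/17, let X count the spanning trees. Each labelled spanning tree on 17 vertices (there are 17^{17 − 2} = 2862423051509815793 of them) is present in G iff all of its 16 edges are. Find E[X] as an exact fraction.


K_17 has 17^{17 − 2} = 2862423051509815793 labelled spanning trees.
For each such spanning tree H, let X_H = 1 if all 16 edges of H are present in G. Then P[X_H = 1] = p^{16} = (10/17)^{16} = 10000000000000000/48661191875666868481.
By linearity: E[X] = Σ_H E[X_H] = 2862423051509815793 · p^{16} = 2862423051509815793 · 10000000000000000/48661191875666868481 = 10000000000000000/17.
Numerically: E[X] ≈ 5.88e+14.

E[X] = 2862423051509815793 · (10/17)^{16} = 10000000000000000/17 ≈ 5.88e+14.


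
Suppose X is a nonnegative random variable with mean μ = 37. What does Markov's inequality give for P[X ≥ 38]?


μ = E[X] = 37, a = 38.
Markov: P[X ≥ 38] ≤ μ/a = (37)/38 = 37/38.
Numerically: ≈ 0.973684.
(Since a = 38 > μ = 37.000000, the bound 37/38 is < 1 and informative.)

P[X ≥ 38] ≤ 37/38 ≈ 0.973684.


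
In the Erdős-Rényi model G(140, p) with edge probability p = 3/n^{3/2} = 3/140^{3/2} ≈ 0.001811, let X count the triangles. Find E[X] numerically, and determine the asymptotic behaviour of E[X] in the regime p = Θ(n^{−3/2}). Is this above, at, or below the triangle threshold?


Number of potential triangles: C(140, 3) = 447580.
Each occurs with probability p³ ≈ (0.001811)³ ≈ 5.9400158e-09.
By linearity: E[X] = C(140, 3)·p³ ≈ 447580 · 5.9400158e-09 ≈ 0.00266.
Since α = 3/2 > 1, p = c/n^{3/2} = o(1/n) is below the triangle threshold p ~ 1/n. Asymptotically E[X] ~ (c³/6)·n^{3(1−α)} = (3³/6)·n^{-1.5} → 0, so by Markov's inequality G has no triangles w.h.p.

E[X] ≈ 0.00266; in regime p = Θ(1/n^{3/2}) E[X] tends to 0 (below the triangle threshold p ~ 1/n).


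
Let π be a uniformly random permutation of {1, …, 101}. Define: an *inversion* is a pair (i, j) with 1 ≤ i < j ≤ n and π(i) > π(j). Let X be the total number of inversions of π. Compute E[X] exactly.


Write X = Σ X_I over the C(101, 2) = 5050 pairs i < j, with X_I the indicator of one inversion.
There are 5050 indicators.
For each fixed pair i < j, the values π(i) and π(j) are two distinct elements of {1, …, 101} in uniformly random order; by symmetry P[π(i) > π(j)] = 1/2.
By linearity: E[X] = 5050 · (1/2) = C(101, 2) · (1/2) = 5050/2 = 2525 ≈ 2525.0000.

E[X] = 2525 = 2525.0000.


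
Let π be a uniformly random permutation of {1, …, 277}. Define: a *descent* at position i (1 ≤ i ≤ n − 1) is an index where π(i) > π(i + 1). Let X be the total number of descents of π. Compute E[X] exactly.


Write X = Σ X_I over i = 1, …, 276, with X_I the indicator of one descent.
There are 276 indicators.
For each fixed i, the pair (π(i), π(i+1)) is a uniformly random ordered pair of distinct values from {1, …, 277}; by symmetry P[π(i) > π(i+1)] = 1/2.
By linearity: E[X] = 276 · (1/2) = (277 − 1) · (1/2) = 138 ≈ 138.000000.

E[X] = 138 = 138.000000.


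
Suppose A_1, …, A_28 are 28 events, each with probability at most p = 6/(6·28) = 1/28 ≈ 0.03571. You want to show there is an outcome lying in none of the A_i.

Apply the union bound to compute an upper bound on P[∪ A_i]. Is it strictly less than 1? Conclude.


Union bound: P[∪_{i=1}^{28} A_i] ≤ Σ_i P[A_i] ≤ 28·p = 28·(1/28) = 1.
Numerically: 1 ≈ 1.00000.
Is 1 < 1? NO.
Since the bound 1 is ≥ 1, the union bound is uninformative here; it does NOT by itself certify existence.

28·p = 1 ≈ 1.00000; existence NOT certified by the union bound.


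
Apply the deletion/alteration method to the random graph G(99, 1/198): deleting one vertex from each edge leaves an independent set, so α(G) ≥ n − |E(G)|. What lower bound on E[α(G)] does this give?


E[|E(G)|] = C(99, 2)·p = 4851 · (1/198) = 49/2.
E[α(G)] ≥ n − E[|E(G)|] = 99 − 49/2 = 149/2.
Numerically: ≈ 74.50000.
(This is only a lower bound; the true E[α(G)] may be larger.)

E[α(G)] ≥ 149/2 ≈ 74.50000.


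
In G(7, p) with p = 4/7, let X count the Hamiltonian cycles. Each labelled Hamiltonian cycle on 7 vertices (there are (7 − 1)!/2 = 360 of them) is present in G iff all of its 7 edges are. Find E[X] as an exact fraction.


K_7 has (7 − 1)!/2 = 360 labelled Hamiltonian cycles.
For each such Hamiltonian cycle H, let X_H = 1 if all 7 edges of H are present in G. Then P[X_H = 1] = p^{7} = (4/7)^{7} = 16384/823543.
Summing the indicators: E[X] = Σ_H E[X_H] = 360 · p^{7} = 360 · 16384/823543 = 5898240/823543.
Numerically: E[X] ≈ 7.162.

E[X] = 360 · (4/7)^{7} = 5898240/823543 ≈ 7.162.


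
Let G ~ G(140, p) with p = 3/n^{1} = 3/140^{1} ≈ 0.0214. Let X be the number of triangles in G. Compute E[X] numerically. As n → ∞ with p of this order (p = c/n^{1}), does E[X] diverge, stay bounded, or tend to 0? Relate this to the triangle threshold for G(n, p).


Number of potential triangles: C(140, 3) = 447580.
Each occurs with probability p³ ≈ (0.0214)³ ≈ 9.83965e-06.
By linearity: E[X] = C(140, 3)·p³ ≈ 447580 · 9.83965e-06 ≈ 4.404.
Here α = 1, so p = 3/n is exactly at the triangle threshold p ~ 1/n. Asymptotically E[X] → c³/6 = 3³/6 = 9/2 ≈ 4.500, a bounded constant. In this regime the triangle count is asymptotically Poisson(c³/6).

E[X] ≈ 4.404; in regime p = Θ(1/n^{1}) E[X] stays bounded (at the triangle threshold p ~ 1/n).


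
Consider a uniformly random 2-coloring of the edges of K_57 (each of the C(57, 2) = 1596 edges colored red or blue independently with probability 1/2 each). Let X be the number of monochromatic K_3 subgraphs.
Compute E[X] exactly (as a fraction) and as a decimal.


Let X = Σ_S X_S over the C(57, 3) = 29260 subsets S of size 3, where X_S = 1 if the K_3 on S is monochromatic.
For a fixed S, the K_3 on S has C(3, 2) = 3 edges. P[all 3 edges red] = (1/2)^3, and likewise for blue, so P[monochromatic] = 2·(1/2)^3 = 2^{1 − 3} = 1/4.
By linearity of expectation: E[X] = C(57, 3) · 2^{1 − 3} = 29260 · 1/4 = 7315.
Numerically: E[X] ≈ 7315.000000.

E[X] = C(57,3)·2^(1−C(3,2)) = 7315 ≈ 7315.000000.


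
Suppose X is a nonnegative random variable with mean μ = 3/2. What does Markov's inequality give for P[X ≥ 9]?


μ = E[X] = 3/2, a = 9.
Markov: P[X ≥ 9] ≤ μ/a = (3/2)/9 = 1/6.
Numerically: ≈ 0.1667.
(Since a = 9 > μ = 1.5000, the bound 1/6 is < 1 and informative.)

P[X ≥ 9] ≤ 1/6 ≈ 0.1667.


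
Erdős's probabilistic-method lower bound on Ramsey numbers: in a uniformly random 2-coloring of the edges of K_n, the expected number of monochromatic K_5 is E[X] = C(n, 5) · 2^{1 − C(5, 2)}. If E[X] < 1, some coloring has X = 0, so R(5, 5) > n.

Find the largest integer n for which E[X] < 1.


We need C(n, 5) · 2^{1 − 10} < 1, i.e. C(n, 5) < 2^{10 − 1} = 512.
Check values of n near the boundary:
  n = 10: C(10, 5) = 252; 252 < 512? YES
  n = 11: C(11, 5) = 462; 462 < 512? YES
  n = 12: C(12, 5) = 792; 792 < 512? NO
  n = 13: C(13, 5) = 1287; 1287 < 512? NO
The largest n with C(n, 5) < 512 is n = 11 (where E[X] = 231/256 ≈ 0.9023). Hence R(5, 5) > 11, i.e. R(5, 5) ≥ 12.

Largest n = 11; hence R(5, 5) > 11.


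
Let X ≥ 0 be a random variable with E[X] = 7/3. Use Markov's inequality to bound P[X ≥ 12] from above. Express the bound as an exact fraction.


μ = E[X] = 7/3, a = 12.
Markov: P[X ≥ 12] ≤ μ/a = (7/3)/12 = 7/36.
Numerically: ≈ 0.194444.
(Since a = 12 > μ = 2.333333, the bound 7/36 is < 1 and informative.)

P[X ≥ 12] ≤ 7/36 ≈ 0.194444.


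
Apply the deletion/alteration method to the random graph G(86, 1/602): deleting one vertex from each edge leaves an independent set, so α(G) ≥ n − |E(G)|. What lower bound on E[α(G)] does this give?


E[|E(G)|] = C(86, 2)·p = 3655 · (1/602) = 85/14.
E[α(G)] ≥ n − E[|E(G)|] = 86 − 85/14 = 1119/14.
Numerically: ≈ 79.92857.
(This is only a lower bound; the true E[α(G)] may be larger.)

E[α(G)] ≥ 1119/14 ≈ 79.92857.


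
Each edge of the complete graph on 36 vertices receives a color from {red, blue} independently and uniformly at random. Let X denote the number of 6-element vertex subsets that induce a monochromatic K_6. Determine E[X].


Let X = Σ_S X_S over the C(36, 6) = 1947792 subsets S of size 6, where X_S = 1 if the K_6 on S is monochromatic.
For a fixed S, the K_6 on S has C(6, 2) = 15 edges. P[all 15 edges red] = (1/2)^15, and likewise for blue, so P[monochromatic] = 2·(1/2)^15 = 2^{1 − 15} = 1/16384.
By linearity: E[X] = C(36, 6) · 2^{1 − 15} = 1947792 · 1/16384 = 121737/1024.
Numerically: E[X] ≈ 118.883789.

E[X] = C(36,6)·2^(1−C(6,2)) = 121737/1024 ≈ 118.883789.


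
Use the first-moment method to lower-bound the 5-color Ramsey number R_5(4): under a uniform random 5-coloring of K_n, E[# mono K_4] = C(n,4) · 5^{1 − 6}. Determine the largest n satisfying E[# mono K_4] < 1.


We need C(n, 4) · 5^{1 − 6} < 1, i.e. C(n, 4) < 5^{6 − 1} = 3125.
Check values of n near the boundary:
  n = 14: C(14, 4) = 1001; 1001 < 3125? YES
  n = 15: C(15, 4) = 1365; 1365 < 3125? YES
  n = 16: C(16, 4) = 1820; 1820 < 3125? YES
  n = 17: C(17, 4) = 2380; 2380 < 3125? YES
  n = 18: C(18, 4) = 3060; 3060 < 3125? YES
  n = 19: C(19, 4) = 3876; 3876 < 3125? NO
  n = 20: C(20, 4) = 4845; 4845 < 3125? NO
The largest n with C(n, 4) < 3125 is n = 18 (where E[X] = 612/625 ≈ 0.979200). Hence R_5(4) > 18, i.e. R_5(4) ≥ 19.

Largest n = 18; hence R_5(4) > 18.


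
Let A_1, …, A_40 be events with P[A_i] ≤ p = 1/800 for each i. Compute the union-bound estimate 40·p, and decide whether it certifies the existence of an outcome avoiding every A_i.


Union bound: P[∪_{i=1}^{40} A_i] ≤ Σ_i P[A_i] ≤ 40·p = 40·(1/800) = 1/20.
Numerically: 1/20 ≈ 0.050000.
Is 1/20 < 1? YES.
Since P[∪ A_i] ≤ 1/20 < 1, the complement has P[∩ A_i^c] ≥ 1 − 1/20 = 19/20 > 0, so some outcome avoids every A_i.

40·p = 1/20 ≈ 0.050000; existence CERTIFIED by the union bound.


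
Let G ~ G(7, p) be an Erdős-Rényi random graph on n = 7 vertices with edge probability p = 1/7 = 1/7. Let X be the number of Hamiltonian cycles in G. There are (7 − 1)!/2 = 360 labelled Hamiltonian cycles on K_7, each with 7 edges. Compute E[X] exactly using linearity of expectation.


K_7 has (7 − 1)!/2 = 360 labelled Hamiltonian cycles.
For each such Hamiltonian cycle H, let X_H = 1 if all 7 edges of H are present in G. Then P[X_H = 1] = p^{7} = (1/7)^{7} = 1/823543.
By linearity: E[X] = Σ_H E[X_H] = 360 · p^{7} = 360 · 1/823543 = 360/823543.
Numerically: E[X] ≈ 0.000437.

E[X] = 360 · (1/7)^{7} = 360/823543 ≈ 0.000437.


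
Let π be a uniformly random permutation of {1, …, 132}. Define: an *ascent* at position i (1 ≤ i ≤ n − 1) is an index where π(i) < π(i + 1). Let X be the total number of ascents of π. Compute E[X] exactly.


Write X = Σ X_I over i = 1, …, 131, with X_I the indicator of one ascent.
There are 131 indicators.
For each fixed i, the pair (π(i), π(i+1)) is a uniformly random ordered pair of distinct values from {1, …, 132}; by symmetry P[π(i) < π(i+1)] = 1/2.
By linearity: E[X] = 131 · (1/2) = (132 − 1) · (1/2) = 131/2 ≈ 65.500000.

E[X] = 131/2 = 65.500000.


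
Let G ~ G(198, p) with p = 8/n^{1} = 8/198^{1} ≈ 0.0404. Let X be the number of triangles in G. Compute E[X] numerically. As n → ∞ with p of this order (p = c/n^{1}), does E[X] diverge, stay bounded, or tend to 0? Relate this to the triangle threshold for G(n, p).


Number of potential triangles: C(198, 3) = 1274196.
Each occurs with probability p³ ≈ (0.0404)³ ≈ 6.595905e-05.
By linearity: E[X] = C(198, 3)·p³ ≈ 1274196 · 6.595905e-05 ≈ 84.0448.
Here α = 1, so p = 8/n is exactly at the triangle threshold p ~ 1/n. Asymptotically E[X] → c³/6 = 8³/6 = 256/3 ≈ 85.3333, a bounded constant. In this regime the triangle count is asymptotically Poisson(c³/6).

E[X] ≈ 84.0448; in regime p = Θ(1/n^{1}) E[X] stays bounded (at the triangle threshold p ~ 1/n).


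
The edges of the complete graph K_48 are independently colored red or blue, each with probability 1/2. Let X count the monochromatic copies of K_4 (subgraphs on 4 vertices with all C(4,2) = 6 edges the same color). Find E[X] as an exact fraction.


Let X = Σ_S X_S over the C(48, 4) = 194580 subsets S of size 4, where X_S = 1 if the K_4 on S is monochromatic.
For a fixed S, the K_4 on S has C(4, 2) = 6 edges. P[all 6 edges red] = (1/2)^6, and likewise for blue, so P[monochromatic] = 2·(1/2)^6 = 2^{1 − 6} = 1/32.
Summing: E[X] = C(48, 4) · 2^{1 − 6} = 194580 · 1/32 = 48645/8.
Numerically: E[X] ≈ 6080.625.

E[X] = C(48,4)·2^(1−C(4,2)) = 48645/8 ≈ 6080.625.


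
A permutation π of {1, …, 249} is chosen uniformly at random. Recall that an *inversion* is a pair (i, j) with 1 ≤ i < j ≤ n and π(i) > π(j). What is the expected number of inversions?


Write X = Σ X_I over the C(249, 2) = 30876 pairs i < j, with X_I the indicator of one inversion.
There are 30876 indicators.
For each fixed pair i < j, the values π(i) and π(j) are two distinct elements of {1, …, 249} in uniformly random order; by symmetry P[π(i) > π(j)] = 1/2.
By linearity: E[X] = 30876 · (1/2) = C(249, 2) · (1/2) = 30876/2 = 15438 ≈ 15438.0000.

E[X] = 15438 = 15438.0000.


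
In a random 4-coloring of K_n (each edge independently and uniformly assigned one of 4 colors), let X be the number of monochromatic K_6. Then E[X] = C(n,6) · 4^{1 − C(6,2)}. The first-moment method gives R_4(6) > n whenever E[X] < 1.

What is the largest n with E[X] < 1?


We need C(n, 6) · 4^{1 − 15} < 1, i.e. C(n, 6) < 4^{15 − 1} = 268435456.
Check values of n near the boundary:
  n = 75: C(75, 6) = 201359550; 201359550 < 268435456? YES
  n = 76: C(76, 6) = 218618940; 218618940 < 268435456? YES
  n = 77: C(77, 6) = 237093780; 237093780 < 268435456? YES
  n = 78: C(78, 6) = 256851595; 256851595 < 268435456? YES
  n = 79: C(79, 6) = 277962685; 277962685 < 268435456? NO
  n = 80: C(80, 6) = 300500200; 300500200 < 268435456? NO
  n = 81: C(81, 6) = 324540216; 324540216 < 268435456? NO
The largest n with C(n, 6) < 268435456 is n = 78 (where E[X] = 256851595/268435456 ≈ 0.9568). Hence R_4(6) > 78, i.e. R_4(6) ≥ 79.

Largest n = 78; hence R_4(6) > 78.


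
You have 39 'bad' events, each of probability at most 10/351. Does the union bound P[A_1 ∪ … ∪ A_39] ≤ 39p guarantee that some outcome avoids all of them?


Union bound: P[∪_{i=1}^{39} A_i] ≤ Σ_i P[A_i] ≤ 39·p = 39·(10/351) = 10/9.
Numerically: 10/9 ≈ 1.1111.
Is 10/9 < 1? NO.
Since the bound 10/9 is ≥ 1, the union bound is uninformative here; it does NOT by itself certify existence.

39·p = 10/9 ≈ 1.1111; existence NOT certified by the union bound.


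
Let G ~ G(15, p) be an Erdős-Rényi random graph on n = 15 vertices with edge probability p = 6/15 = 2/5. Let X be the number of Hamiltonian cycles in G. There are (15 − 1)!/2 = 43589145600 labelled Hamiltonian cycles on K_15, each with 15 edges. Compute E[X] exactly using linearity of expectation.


K_15 has (15 − 1)!/2 = 43589145600 labelled Hamiltonian cycles.
For each such Hamiltonian cycle H, let X_H = 1 if all 15 edges of H are present in G. Then P[X_H = 1] = p^{15} = (2/5)^{15} = 32768/30517578125.
By linearity: E[X] = Σ_H E[X_H] = 43589145600 · p^{15} = 43589145600 · 32768/30517578125 = 57133164920832/1220703125.
Numerically: E[X] ≈ 4.68e+04.

E[X] = 43589145600 · (2/5)^{15} = 57133164920832/1220703125 ≈ 4.68e+04.


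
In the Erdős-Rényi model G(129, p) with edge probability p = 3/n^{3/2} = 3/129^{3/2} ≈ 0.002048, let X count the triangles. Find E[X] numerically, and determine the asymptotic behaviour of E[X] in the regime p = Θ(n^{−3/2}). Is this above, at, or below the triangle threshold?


Number of potential triangles: C(129, 3) = 349504.
Each occurs with probability p³ ≈ (0.002048)³ ≈ 8.584402e-09.
By linearity: E[X] = C(129, 3)·p³ ≈ 349504 · 8.584402e-09 ≈ 0.0030.
Since α = 3/2 > 1, p = c/n^{3/2} = o(1/n) is below the triangle threshold p ~ 1/n. Asymptotically E[X] ~ (c³/6)·n^{3(1−α)} = (3³/6)·n^{-1.5} → 0, so by Markov's inequality G has no triangles w.h.p.

E[X] ≈ 0.0030; in regime p = Θ(1/n^{3/2}) E[X] tends to 0 (below the triangle threshold p ~ 1/n).


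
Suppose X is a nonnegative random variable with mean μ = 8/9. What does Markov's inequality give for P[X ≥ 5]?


μ = E[X] = 8/9, a = 5.
Markov: P[X ≥ 5] ≤ μ/a = (8/9)/5 = 8/45.
Numerically: ≈ 0.1778.
(Since a = 5 > μ = 0.8889, the bound 8/45 is < 1 and informative.)

P[X ≥ 5] ≤ 8/45 ≈ 0.1778.


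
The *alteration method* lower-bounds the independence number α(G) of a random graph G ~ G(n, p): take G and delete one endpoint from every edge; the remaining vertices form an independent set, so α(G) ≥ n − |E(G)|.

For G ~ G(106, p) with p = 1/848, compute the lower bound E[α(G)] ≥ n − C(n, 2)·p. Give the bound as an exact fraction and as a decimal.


E[|E(G)|] = C(106, 2)·p = 5565 · (1/848) = 105/16.
E[α(G)] ≥ n − E[|E(G)|] = 106 − 105/16 = 1591/16.
Numerically: ≈ 99.437500.
(This is only a lower bound; the true E[α(G)] may be larger.)

E[α(G)] ≥ 1591/16 ≈ 99.437500.


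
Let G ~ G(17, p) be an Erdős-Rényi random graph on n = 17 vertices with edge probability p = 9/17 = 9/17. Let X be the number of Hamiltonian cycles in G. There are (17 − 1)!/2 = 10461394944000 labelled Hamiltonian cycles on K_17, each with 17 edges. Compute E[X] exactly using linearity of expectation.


K_17 has (17 − 1)!/2 = 10461394944000 labelled Hamiltonian cycles.
For each such Hamiltonian cycle H, let X_H = 1 if all 17 edges of H are present in G. Then P[X_H = 1] = p^{17} = (9/17)^{17} = 16677181699666569/827240261886336764177.
Summing the indicators: E[X] = Σ_H E[X_H] = 10461394944000 · p^{17} = 10461394944000 · 16677181699666569/827240261886336764177 = 174466584313061171422427136000/827240261886336764177.
Numerically: E[X] ≈ 2.11e+08.

E[X] = 10461394944000 · (9/17)^{17} = 174466584313061171422427136000/827240261886336764177 ≈ 2.11e+08.


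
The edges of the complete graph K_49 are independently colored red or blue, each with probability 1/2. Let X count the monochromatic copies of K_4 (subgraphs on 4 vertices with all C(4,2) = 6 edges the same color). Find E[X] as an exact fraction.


Let X = Σ_S X_S over the C(49, 4) = 211876 subsets S of size 4, where X_S = 1 if the K_4 on S is monochromatic.
For a fixed S, the K_4 on S has C(4, 2) = 6 edges. P[all 6 edges red] = (1/2)^6, and likewise for blue, so P[monochromatic] = 2·(1/2)^6 = 2^{1 − 6} = 1/32.
By linearity of expectation: E[X] = C(49, 4) · 2^{1 − 6} = 211876 · 1/32 = 52969/8.
Numerically: E[X] ≈ 6621.125000.

E[X] = C(49,4)·2^(1−C(4,2)) = 52969/8 ≈ 6621.125000.


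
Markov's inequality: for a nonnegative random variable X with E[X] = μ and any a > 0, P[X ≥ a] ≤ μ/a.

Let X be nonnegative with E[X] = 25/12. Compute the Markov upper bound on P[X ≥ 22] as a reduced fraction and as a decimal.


μ = E[X] = 25/12, a = 22.
Markov: P[X ≥ 22] ≤ μ/a = (25/12)/22 = 25/264.
Numerically: ≈ 0.094697.
(Since a = 22 > μ = 2.083333, the bound 25/264 is < 1 and informative.)

P[X ≥ 22] ≤ 25/264 ≈ 0.094697.


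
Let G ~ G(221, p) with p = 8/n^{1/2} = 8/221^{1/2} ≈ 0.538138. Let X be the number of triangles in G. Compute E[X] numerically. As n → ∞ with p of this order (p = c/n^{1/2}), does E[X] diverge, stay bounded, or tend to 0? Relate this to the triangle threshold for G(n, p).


Number of potential triangles: C(221, 3) = 1774630.
Each occurs with probability p³ ≈ (0.538138)³ ≈ 1.55840937e-01.
By linearity: E[X] = C(221, 3)·p³ ≈ 1774630 · 1.55840937e-01 ≈ 276560.001832.
Since α = 1/2 < 1, p = c/n^{1/2} ≫ 1/n is above the triangle threshold p ~ 1/n. Asymptotically E[X] ~ (c³/6)·n^{3(1−α)} = (8³/6)·n^{1.5} → ∞; triangles are abundant w.h.p.

E[X] ≈ 276560.001832; in regime p = Θ(1/n^{1/2}) E[X] diverges (above the triangle threshold p ~ 1/n).


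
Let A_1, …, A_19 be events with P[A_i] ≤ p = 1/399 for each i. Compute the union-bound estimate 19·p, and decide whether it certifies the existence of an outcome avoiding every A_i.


Union bound: P[∪_{i=1}^{19} A_i] ≤ Σ_i P[A_i] ≤ 19·p = 19·(1/399) = 1/21.
Numerically: 1/21 ≈ 0.048.
Is 1/21 < 1? YES.
Since P[∪ A_i] ≤ 1/21 < 1, the complement has P[∩ A_i^c] ≥ 1 − 1/21 = 20/21 > 0, so some outcome avoids every A_i.

19·p = 1/21 ≈ 0.048; existence CERTIFIED by the union bound.


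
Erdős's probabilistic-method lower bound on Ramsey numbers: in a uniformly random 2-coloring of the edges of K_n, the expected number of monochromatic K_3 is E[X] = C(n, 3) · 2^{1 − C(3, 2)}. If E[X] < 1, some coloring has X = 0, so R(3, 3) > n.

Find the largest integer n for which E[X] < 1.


We need C(n, 3) · 2^{1 − 3} < 1, i.e. C(n, 3) < 2^{3 − 1} = 4.
Check values of n near the boundary:
  n = 3: C(3, 3) = 1; 1 < 4? YES
  n = 4: C(4, 3) = 4; 4 < 4? NO
  n = 5: C(5, 3) = 10; 10 < 4? NO
  n = 6: C(6, 3) = 20; 20 < 4? NO
The largest n with C(n, 3) < 4 is n = 3 (where E[X] = 1/4 ≈ 0.250000). Hence R(3, 3) > 3, i.e. R(3, 3) ≥ 4.

Largest n = 3; hence R(3, 3) > 3.


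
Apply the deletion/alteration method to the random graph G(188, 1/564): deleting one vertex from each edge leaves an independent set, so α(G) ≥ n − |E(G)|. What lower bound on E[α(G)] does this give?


E[|E(G)|] = C(188, 2)·p = 17578 · (1/564) = 187/6.
E[α(G)] ≥ n − E[|E(G)|] = 188 − 187/6 = 941/6.
Numerically: ≈ 156.8333.
(This is only a lower bound; the true E[α(G)] may be larger.)

E[α(G)] ≥ 941/6 ≈ 156.8333.


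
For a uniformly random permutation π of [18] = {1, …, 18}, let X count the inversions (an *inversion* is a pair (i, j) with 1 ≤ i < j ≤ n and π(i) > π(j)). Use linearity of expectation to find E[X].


Write X = Σ X_I over the C(18, 2) = 153 pairs i < j, with X_I the indicator of one inversion.
There are 153 indicators.
For each fixed pair i < j, the values π(i) and π(j) are two distinct elements of {1, …, 18} in uniformly random order; by symmetry P[π(i) > π(j)] = 1/2.
By linearity: E[X] = 153 · (1/2) = C(18, 2) · (1/2) = 153/2 = 153/2 ≈ 76.5000.

E[X] = 153/2 = 76.5000.


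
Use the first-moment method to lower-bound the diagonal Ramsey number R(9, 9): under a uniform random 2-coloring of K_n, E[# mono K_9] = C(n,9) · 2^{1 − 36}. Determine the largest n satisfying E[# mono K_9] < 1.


We need C(n, 9) · 2^{1 − 36} < 1, i.e. C(n, 9) < 2^{36 − 1} = 34359738368.
Check values of n near the boundary:
  n = 64: C(64, 9) = 27540584512; 27540584512 < 34359738368? YES
  n = 65: C(65, 9) = 31966749880; 31966749880 < 34359738368? YES
  n = 66: C(66, 9) = 37014131440; 37014131440 < 34359738368? NO
The largest n with C(n, 9) < 34359738368 is n = 65 (where E[X] = 3995843735/4294967296 ≈ 0.930355). Hence R(9, 9) > 65, i.e. R(9, 9) ≥ 66.

Largest n = 65; hence R(9, 9) > 65.


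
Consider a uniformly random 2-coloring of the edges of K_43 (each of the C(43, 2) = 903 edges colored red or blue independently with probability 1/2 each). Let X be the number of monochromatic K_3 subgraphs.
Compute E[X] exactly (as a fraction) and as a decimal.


Let X = Σ_S X_S over the C(43, 3) = 12341 subsets S of size 3, where X_S = 1 if the K_3 on S is monochromatic.
For a fixed S, the K_3 on S has C(3, 2) = 3 edges. P[all 3 edges red] = (1/2)^3, and likewise for blue, so P[monochromatic] = 2·(1/2)^3 = 2^{1 − 3} = 1/4.
Summing: E[X] = C(43, 3) · 2^{1 − 3} = 12341 · 1/4 = 12341/4.
Numerically: E[X] ≈ 3085.250.

E[X] = C(43,3)·2^(1−C(3,2)) = 12341/4 ≈ 3085.250.


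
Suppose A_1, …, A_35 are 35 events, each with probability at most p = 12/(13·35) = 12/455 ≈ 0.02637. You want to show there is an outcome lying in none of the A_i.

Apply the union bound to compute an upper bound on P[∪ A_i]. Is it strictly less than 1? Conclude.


Union bound: P[∪_{i=1}^{35} A_i] ≤ Σ_i P[A_i] ≤ 35·p = 35·(12/455) = 12/13.
Numerically: 12/13 ≈ 0.92308.
Is 12/13 < 1? YES.
Since P[∪ A_i] ≤ 12/13 < 1, the complement has P[∩ A_i^c] ≥ 1 − 12/13 = 1/13 > 0, so some outcome avoids every A_i.

35·p = 12/13 ≈ 0.92308; existence CERTIFIED by the union bound.


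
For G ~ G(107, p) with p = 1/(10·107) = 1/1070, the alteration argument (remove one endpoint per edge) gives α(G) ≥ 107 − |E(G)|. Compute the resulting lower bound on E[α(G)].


E[|E(G)|] = C(107, 2)·p = 5671 · (1/1070) = 53/10.
E[α(G)] ≥ n − E[|E(G)|] = 107 − 53/10 = 1017/10.
Numerically: ≈ 101.7000.
(This is only a lower bound; the true E[α(G)] may be larger.)

E[α(G)] ≥ 1017/10 ≈ 101.7000.


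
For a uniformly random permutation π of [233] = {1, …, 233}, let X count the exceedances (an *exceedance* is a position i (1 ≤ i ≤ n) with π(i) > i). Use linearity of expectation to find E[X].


Write X = Σ_{i=1}^{233} X_i, where X_i = 1_{π(i) > i}.
For each fixed i, π(i) is uniform over {1, …, 233} (marginal of a uniform permutation), so P[π(i) > i] = (n − i)/n. Summing: Σ_{i=1}^{233} (n − i)/n = (0 + 1 + … + 232)/233 = 233(233 − 1)/(2·233) = (233 − 1)/2.
Hence E[X] = Σ_{i=1}^{233} (233 − i)/233 = 116 ≈ 116.000000.

E[X] = 116 = 116.000000.


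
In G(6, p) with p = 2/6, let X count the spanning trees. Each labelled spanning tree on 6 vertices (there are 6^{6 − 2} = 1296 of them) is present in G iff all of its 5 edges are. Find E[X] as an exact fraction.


K_6 has 6^{6 − 2} = 1296 labelled spanning trees.
For each such spanning tree H, let X_H = 1 if all 5 edges of H are present in G. Then P[X_H = 1] = p^{5} = (1/3)^{5} = 1/243.
By linearity: E[X] = Σ_H E[X_H] = 1296 · p^{5} = 1296 · 1/243 = 16/3.
Numerically: E[X] ≈ 5.3333.

E[X] = 1296 · (1/3)^{5} = 16/3 ≈ 5.3333.


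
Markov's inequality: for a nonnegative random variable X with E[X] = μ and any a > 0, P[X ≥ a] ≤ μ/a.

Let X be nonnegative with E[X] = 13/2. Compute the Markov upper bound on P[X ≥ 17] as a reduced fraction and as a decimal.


μ = E[X] = 13/2, a = 17.
Markov: P[X ≥ 17] ≤ μ/a = (13/2)/17 = 13/34.
Numerically: ≈ 0.382.
(Since a = 17 > μ = 6.500, the bound 13/34 is < 1 and informative.)

P[X ≥ 17] ≤ 13/34 ≈ 0.382.


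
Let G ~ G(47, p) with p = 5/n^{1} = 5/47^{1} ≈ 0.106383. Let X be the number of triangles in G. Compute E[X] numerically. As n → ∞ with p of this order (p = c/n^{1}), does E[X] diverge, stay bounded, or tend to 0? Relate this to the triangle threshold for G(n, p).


Number of potential triangles: C(47, 3) = 16215.
Each occurs with probability p³ ≈ (0.106383)³ ≈ 1.20397214e-03.
By linearity: E[X] = C(47, 3)·p³ ≈ 16215 · 1.20397214e-03 ≈ 19.522408.
Here α = 1, so p = 5/n is exactly at the triangle threshold p ~ 1/n. Asymptotically E[X] → c³/6 = 5³/6 = 125/6 ≈ 20.833333, a bounded constant. In this regime the triangle count is asymptotically Poisson(c³/6).

E[X] ≈ 19.522408; in regime p = Θ(1/n^{1}) E[X] stays bounded (at the triangle threshold p ~ 1/n).


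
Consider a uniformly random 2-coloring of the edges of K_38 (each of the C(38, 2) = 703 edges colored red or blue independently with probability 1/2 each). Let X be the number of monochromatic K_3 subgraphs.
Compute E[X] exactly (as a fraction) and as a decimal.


Let X = Σ_S X_S over the C(38, 3) = 8436 subsets S of size 3, where X_S = 1 if the K_3 on S is monochromatic.
For a fixed S, the K_3 on S has C(3, 2) = 3 edges. P[all 3 edges red] = (1/2)^3, and likewise for blue, so P[monochromatic] = 2·(1/2)^3 = 2^{1 − 3} = 1/4.
By linearity: E[X] = C(38, 3) · 2^{1 − 3} = 8436 · 1/4 = 2109.
Numerically: E[X] ≈ 2109.000.

E[X] = C(38,3)·2^(1−C(3,2)) = 2109 ≈ 2109.000.


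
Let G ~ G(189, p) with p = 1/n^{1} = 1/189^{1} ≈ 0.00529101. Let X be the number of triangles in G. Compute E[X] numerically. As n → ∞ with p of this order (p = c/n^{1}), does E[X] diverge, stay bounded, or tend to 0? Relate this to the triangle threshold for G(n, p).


Number of potential triangles: C(189, 3) = 1107414.
Each occurs with probability p³ ≈ (0.00529101)³ ≈ 1.48120302e-07.
By linearity: E[X] = C(189, 3)·p³ ≈ 1107414 · 1.48120302e-07 ≈ 0.164030.
Here α = 1, so p = 1/n is exactly at the triangle threshold p ~ 1/n. Asymptotically E[X] → c³/6 = 1³/6 = 1/6 ≈ 0.166667, a bounded constant. In this regime the triangle count is asymptotically Poisson(c³/6).

E[X] ≈ 0.164030; in regime p = Θ(1/n^{1}) E[X] stays bounded (at the triangle threshold p ~ 1/n).


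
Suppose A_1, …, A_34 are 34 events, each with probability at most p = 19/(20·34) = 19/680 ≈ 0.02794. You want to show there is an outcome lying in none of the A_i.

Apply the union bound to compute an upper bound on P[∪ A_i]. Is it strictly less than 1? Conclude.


Union bound: P[∪_{i=1}^{34} A_i] ≤ Σ_i P[A_i] ≤ 34·p = 34·(19/680) = 19/20.
Numerically: 19/20 ≈ 0.95000.
Is 19/20 < 1? YES.
Since P[∪ A_i] ≤ 19/20 < 1, the complement has P[∩ A_i^c] ≥ 1 − 19/20 = 1/20 > 0, so some outcome avoids every A_i.

34·p = 19/20 ≈ 0.95000; existence CERTIFIED by the union bound.


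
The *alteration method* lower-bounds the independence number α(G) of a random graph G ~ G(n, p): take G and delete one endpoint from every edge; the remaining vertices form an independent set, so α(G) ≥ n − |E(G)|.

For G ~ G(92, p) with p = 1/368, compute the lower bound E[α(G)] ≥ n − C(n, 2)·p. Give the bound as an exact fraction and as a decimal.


E[|E(G)|] = C(92, 2)·p = 4186 · (1/368) = 91/8.
E[α(G)] ≥ n − E[|E(G)|] = 92 − 91/8 = 645/8.
Numerically: ≈ 80.625.
(This is only a lower bound; the true E[α(G)] may be larger.)

E[α(G)] ≥ 645/8 ≈ 80.625.


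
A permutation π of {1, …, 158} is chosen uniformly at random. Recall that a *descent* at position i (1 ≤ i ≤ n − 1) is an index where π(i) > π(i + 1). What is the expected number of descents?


Write X = Σ X_I over i = 1, …, 157, with X_I the indicator of one descent.
There are 157 indicators.
For each fixed i, the pair (π(i), π(i+1)) is a uniformly random ordered pair of distinct values from {1, …, 158}; by symmetry P[π(i) > π(i+1)] = 1/2.
By linearity: E[X] = 157 · (1/2) = (158 − 1) · (1/2) = 157/2 ≈ 78.5000.

E[X] = 157/2 = 78.5000.


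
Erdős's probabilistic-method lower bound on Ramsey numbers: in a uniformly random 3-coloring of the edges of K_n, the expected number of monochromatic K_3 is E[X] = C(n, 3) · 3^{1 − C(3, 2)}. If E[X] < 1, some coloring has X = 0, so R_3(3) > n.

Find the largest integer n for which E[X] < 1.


We need C(n, 3) · 3^{1 − 3} < 1, i.e. C(n, 3) < 3^{3 − 1} = 9.
Check values of n near the boundary:
  n = 3: C(3, 3) = 1; 1 < 9? YES
  n = 4: C(4, 3) = 4; 4 < 9? YES
  n = 5: C(5, 3) = 10; 10 < 9? NO
  n = 6: C(6, 3) = 20; 20 < 9? NO
  n = 7: C(7, 3) = 35; 35 < 9? NO
The largest n with C(n, 3) < 9 is n = 4 (where E[X] = 4/9 ≈ 0.4444444). Hence R_3(3) > 4, i.e. R_3(3) ≥ 5.

Largest n = 4; hence R_3(3) > 4.


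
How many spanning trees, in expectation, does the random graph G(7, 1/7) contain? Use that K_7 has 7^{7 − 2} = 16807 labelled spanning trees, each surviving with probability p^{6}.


K_7 has 7^{7 − 2} = 16807 labelled spanning trees.
For each such spanning tree H, let X_H = 1 if all 6 edges of H are present in G. Then P[X_H = 1] = p^{6} = (1/7)^{6} = 1/117649.
Summing the indicators: E[X] = Σ_H E[X_H] = 16807 · p^{6} = 16807 · 1/117649 = 1/7.
Numerically: E[X] ≈ 0.14286.

E[X] = 16807 · (1/7)^{6} = 1/7 ≈ 0.14286.
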